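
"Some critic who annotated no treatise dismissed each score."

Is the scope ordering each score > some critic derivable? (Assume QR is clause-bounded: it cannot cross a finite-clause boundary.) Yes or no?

*each score* sits in the matrix clause, not in the relative clause on *some critic*.
Clause-internal QR can adjoin the lower DP above the subject, yielding the inverse reading.
The sentence is scopally ambiguous between *some critic* > *each score* and *each score* > *some critic*.

Yes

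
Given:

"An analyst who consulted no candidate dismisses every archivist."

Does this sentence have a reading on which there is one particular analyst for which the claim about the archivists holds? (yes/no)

Yes

The paraphrase describes the scope ordering *an analyst* > *every archivist*.
That is the surface-scope ordering, which is always one of the available readings — island constraints only ever restrict inverse scope.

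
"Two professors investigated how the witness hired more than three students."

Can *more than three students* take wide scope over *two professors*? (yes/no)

The DP *more than three students* is contained in the embedded question *how the witness hired more than three students*.
The wh-island constraint blocks QR out of an embedded interrogative.
*more than three students* is confined to the island and cannot take scope over *two professors*.

No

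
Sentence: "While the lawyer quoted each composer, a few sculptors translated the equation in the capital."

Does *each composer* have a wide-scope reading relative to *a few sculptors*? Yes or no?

No

*each composer* occurs within the adjunct clause *while the lawyer quoted each composer*.
The adjunct-island constraint bars QR out of an adverbial clause.
*each composer* > *a few sculptors* would require crossing that boundary, which is illicit.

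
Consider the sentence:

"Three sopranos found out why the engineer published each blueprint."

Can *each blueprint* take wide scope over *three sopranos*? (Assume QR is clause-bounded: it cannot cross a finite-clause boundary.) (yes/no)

No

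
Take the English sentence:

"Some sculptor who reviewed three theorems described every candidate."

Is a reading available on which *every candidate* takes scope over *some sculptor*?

Yes

The RC *who reviewed three theorems* is an island, but *every candidate* is not inside it — it is the matrix object, a clausemate of *some sculptor*.
Nothing blocks QR of the lower DP to a position above the higher one, so inverse scope is available.
The sentence is scopally ambiguous between *some sculptor* > *every candidate* and *every candidate* > *some sculptor*.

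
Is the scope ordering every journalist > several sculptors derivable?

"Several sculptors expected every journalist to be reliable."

Yes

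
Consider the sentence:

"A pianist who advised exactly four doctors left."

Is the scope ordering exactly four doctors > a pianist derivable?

No

The target quantifier *exactly four doctors* is part of the relative clause *who advised exactly four doctors*.
The relative clause forms an island for QR, so the quantifier is confined to the head noun's restrictor.
So *exactly four doctors* cannot raise high enough to outscope *a pianist*; only the surface ordering *a pianist* > *exactly four doctors* is available.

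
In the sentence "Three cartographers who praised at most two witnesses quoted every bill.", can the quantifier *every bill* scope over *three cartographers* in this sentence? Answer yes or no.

The RC *who praised at most two witnesses* is an island, but *every bill* is not inside it — it is the matrix object, a clausemate of *three cartographers*.
Nothing blocks QR of the lower DP to a position above the higher one, so inverse scope is available.

Yes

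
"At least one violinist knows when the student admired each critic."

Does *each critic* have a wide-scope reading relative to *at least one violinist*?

No

*each critic* occurs within the embedded question *when the student admired each critic*.
Embedded wh-clauses are opaque for QR, so the quantifier stays inside the question.
The inverse ordering *each critic* > *at least one violinist* is therefore underivable.
(Only the surface reading survives: one fixed violinist with respect to all the relevant critics.)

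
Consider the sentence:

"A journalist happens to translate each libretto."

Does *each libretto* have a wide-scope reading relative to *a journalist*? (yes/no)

Raising constructions are monoclausal for scope purposes; *each libretto* is not separated from *a journalist* by any island.
With no island boundary between them, the object can take inverse scope over the subject via ordinary QR within the clause.

Yes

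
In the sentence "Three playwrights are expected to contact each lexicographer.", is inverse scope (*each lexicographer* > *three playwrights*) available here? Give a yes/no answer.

*each lexicographer* is inside a raising infinitive, which is transparent to QR (no CP barrier), so it behaves as a matrix argument.
With no island boundary between them, the object can take inverse scope over the subject via ordinary QR within the clause.

Yes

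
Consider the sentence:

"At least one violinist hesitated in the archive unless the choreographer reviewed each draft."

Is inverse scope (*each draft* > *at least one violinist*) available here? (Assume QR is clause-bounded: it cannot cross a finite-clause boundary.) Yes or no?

No

*each draft* occurs within the adjunct clause *unless the choreographer reviewed each draft*.
The adjunct-island constraint bars QR out of an adverbial clause.
There is no licit LF on which *each draft* c-commands *at least one violinist*.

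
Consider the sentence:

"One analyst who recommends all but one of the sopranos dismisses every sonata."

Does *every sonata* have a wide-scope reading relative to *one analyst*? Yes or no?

Although the sentence contains a relative clause (*who recommends all but one of the sopranos*), *every sonata* is outside it, in the matrix VP.
With no island boundary between them, the object can take inverse scope over the subject via ordinary QR within the clause.
The sentence is scopally ambiguous between *one analyst* > *every sonata* and *every sonata* > *one analyst*.

Yes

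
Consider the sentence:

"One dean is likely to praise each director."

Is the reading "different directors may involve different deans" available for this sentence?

Yes

The paraphrase describes the scope ordering *each director* > *one dean*.
The matrix predicate is a raising verb, whose infinitival complement is not a scope island — *each director* can QR into the matrix clause.
No island intervenes, so both surface and inverse scope are derivable.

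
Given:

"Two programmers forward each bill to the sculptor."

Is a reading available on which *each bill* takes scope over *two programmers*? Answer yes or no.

Yes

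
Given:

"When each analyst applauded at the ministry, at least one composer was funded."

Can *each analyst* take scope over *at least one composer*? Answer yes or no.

No

The target quantifier *each analyst* is part of the adjunct clause *when each analyst applauded at the ministry*.
Since the clause is an adjunct (not a complement), the Adjunct Condition blocks QR across its edge.
*each analyst* > *at least one composer* would require crossing that boundary, which is illicit.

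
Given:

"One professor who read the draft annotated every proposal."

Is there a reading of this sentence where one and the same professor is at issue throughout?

Yes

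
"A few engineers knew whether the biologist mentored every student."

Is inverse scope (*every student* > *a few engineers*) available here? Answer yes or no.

*every student* is embedded in the embedded question *whether the biologist mentored every student*.
Embedded wh-clauses are opaque for QR, so the quantifier stays inside the question.
*every student* > *a few engineers* would require crossing that boundary, which is illicit.

No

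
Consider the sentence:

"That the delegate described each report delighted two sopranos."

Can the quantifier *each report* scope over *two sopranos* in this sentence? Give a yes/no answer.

The target quantifier *each report* is part of the sentential subject *that the delegate described each report*.
The Sentential Subject Constraint rules out raising the quantifier out of the that-clause subject.
*each report* is confined to the island and cannot take scope over *two sopranos*.

No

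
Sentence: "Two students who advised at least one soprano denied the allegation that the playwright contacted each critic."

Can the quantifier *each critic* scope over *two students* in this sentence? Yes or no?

No

*each critic* is embedded in the complex NP *the allegation that the playwright contacted each critic*.
Noun-complement clauses are scope islands (the Complex NP Constraint): a quantifier inside one cannot scope into the matrix.
*each critic* is confined to the island and cannot take scope over *two students*.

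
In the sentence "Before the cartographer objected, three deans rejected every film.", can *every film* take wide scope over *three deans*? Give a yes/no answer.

Yes

The adjunct island is irrelevant here — *every film* and *three deans* are both in the matrix clause.
QR within a single clause is free, so the lower quantifier may take scope over the higher one.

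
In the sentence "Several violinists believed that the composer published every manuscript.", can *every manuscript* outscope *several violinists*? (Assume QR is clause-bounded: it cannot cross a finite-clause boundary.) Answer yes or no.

No

The DP *every manuscript* is contained in the finite complement clause *that the composer published every manuscript*.
Under clause-bounded QR, a quantifier in an embedded finite clause cannot raise into the matrix clause.
The inverse ordering *every manuscript* > *several violinists* is therefore underivable.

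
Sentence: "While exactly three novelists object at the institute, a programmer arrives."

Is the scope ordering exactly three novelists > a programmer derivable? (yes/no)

*exactly three novelists* occurs within the adjunct clause *while exactly three novelists object at the institute*.
Adjunct clauses are scope islands: a quantifier inside an adjunct cannot raise into the matrix clause.
There is no licit LF on which *exactly three novelists* c-commands *a programmer*.

No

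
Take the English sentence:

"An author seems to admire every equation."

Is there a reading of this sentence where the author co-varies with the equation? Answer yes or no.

Yes

The paraphrase describes the scope ordering *every equation* > *an author*.
*every equation* is the object of the infinitival complement of a raising predicate; raising infinitives are transparent for QR, so the two DPs are in effect clausemates.
QR within a single clause is free, so the lower quantifier may take scope over the higher one.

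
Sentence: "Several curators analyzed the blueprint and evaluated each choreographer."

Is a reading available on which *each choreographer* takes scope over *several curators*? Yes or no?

*each choreographer* is embedded in one conjunct of the coordinate structure (*evaluated each choreographer*).
A quantifier cannot raise out of one conjunct of a coordination across the whole coordinate structure — the CSC applies to QR.
So *each choreographer* cannot raise to a position above *several curators*.

No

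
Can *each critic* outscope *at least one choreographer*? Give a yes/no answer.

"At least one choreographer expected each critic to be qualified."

Yes

*each critic* is an ECM subject; ECM complements are not islands, and the embedded quantifier may take matrix scope.
Ordinary QR to a clause-peripheral position gives the wide-scope LF for the lower DP.
So *each critic* > *at least one choreographer* is among the available readings.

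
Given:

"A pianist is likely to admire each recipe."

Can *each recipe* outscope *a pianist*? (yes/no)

*each recipe* is inside a raising infinitive, which is transparent to QR (no CP barrier), so it behaves as a matrix argument.
No island intervenes, so both surface and inverse scope are derivable.

Yes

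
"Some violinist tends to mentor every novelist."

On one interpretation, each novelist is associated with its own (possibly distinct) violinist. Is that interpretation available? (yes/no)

Yes

That reading corresponds to *every novelist* > *some violinist*.
Raising constructions are monoclausal for scope purposes; *every novelist* is not separated from *some violinist* by any island.
QR within a single clause is free, so the lower quantifier may take scope over the higher one.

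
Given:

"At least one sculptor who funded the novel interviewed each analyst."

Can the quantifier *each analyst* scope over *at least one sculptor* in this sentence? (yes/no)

Yes

The relative clause *who funded the novel* modifies *at least one sculptor*, but *each analyst* is not inside that relative clause — it is an argument of the matrix verb.
Clause-internal QR can adjoin the lower DP above the subject, yielding the inverse reading.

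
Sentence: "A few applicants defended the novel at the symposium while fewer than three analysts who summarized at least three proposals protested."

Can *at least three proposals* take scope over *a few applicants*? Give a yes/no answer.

*at least three proposals* sits inside the relative clause *who summarized at least three proposals*, which is itself inside the adjunct *while fewer than three analysts who summarized at least three proposals protested*.
Even if one barrier were somehow void, the other would still block QR.
So *at least three proposals* cannot raise high enough to outscope *a few applicants*; only the surface ordering *a few applicants* > *at least three proposals* is available.

No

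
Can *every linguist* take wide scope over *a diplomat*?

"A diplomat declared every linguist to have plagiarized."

This is an ECM construction: *every linguist* is the infinitival subject, Case-marked by the matrix verb, and the infinitive is transparent for QR.
Clause-internal QR can adjoin the lower DP above the subject, yielding the inverse reading.
The sentence is scopally ambiguous between *a diplomat* > *every linguist* and *every linguist* > *a diplomat*.

Yes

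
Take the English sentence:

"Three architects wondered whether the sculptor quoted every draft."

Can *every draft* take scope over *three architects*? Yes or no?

*every draft* occurs within the embedded question *whether the sculptor quoted every draft*.
The wh-island constraint blocks QR out of an embedded interrogative.
The inverse ordering *every draft* > *three architects* is therefore underivable.

No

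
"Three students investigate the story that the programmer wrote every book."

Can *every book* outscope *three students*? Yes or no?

No

The target quantifier *every book* is part of the complex NP *the story that the programmer wrote every book*.
The complex NP is opaque for QR — the quantifier is frozen inside the noun's complement.
*every book* is confined to the island and cannot take scope over *three students*.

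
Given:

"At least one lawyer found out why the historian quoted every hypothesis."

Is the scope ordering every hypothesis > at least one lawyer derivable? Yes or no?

No

The target quantifier *every hypothesis* is part of the embedded question *why the historian quoted every hypothesis*.
An indirect question is a wh-island; the filled [Spec,CP] blocks QR across the CP edge.
Hence only narrow scope for *every hypothesis* (under *at least one lawyer*) survives.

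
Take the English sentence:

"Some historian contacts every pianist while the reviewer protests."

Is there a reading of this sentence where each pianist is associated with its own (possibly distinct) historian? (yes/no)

That reading corresponds to *every pianist* > *some historian*.
*every pianist* is a matrix argument; the adjunct is an island but the target quantifier is outside it.
Clause-internal QR can adjoin the lower DP above the subject, yielding the inverse reading.
So *every pianist* > *some historian* is among the available readings.

Yes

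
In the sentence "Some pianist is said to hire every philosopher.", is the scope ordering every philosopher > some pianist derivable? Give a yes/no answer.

Yes

Raising constructions are monoclausal for scope purposes; *every philosopher* is not separated from *some pianist* by any island.
Clause-internal QR can adjoin the lower DP above the subject, yielding the inverse reading.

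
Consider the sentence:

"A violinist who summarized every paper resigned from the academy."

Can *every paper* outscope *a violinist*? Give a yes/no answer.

No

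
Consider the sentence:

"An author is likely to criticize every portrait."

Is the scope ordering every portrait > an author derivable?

*every portrait* is the object of the infinitival complement of a raising predicate; raising infinitives are transparent for QR, so the two DPs are in effect clausemates.
Nothing blocks QR of the lower DP to a position above the higher one, so inverse scope is available.

Yes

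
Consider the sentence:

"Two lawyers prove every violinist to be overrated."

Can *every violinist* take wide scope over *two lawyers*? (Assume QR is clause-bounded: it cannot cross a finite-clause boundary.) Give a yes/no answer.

*every violinist* is an ECM subject; ECM complements are not islands, and the embedded quantifier may take matrix scope.
No island intervenes, so both surface and inverse scope are derivable.

Yes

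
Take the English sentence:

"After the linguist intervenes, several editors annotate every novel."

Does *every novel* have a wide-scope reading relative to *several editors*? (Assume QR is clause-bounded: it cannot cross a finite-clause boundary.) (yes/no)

Yes

*every novel* is a matrix argument; the adjunct is an island but the target quantifier is outside it.
Clause-internal QR can adjoin the lower DP above the subject, yielding the inverse reading.
The sentence is scopally ambiguous between *several editors* > *every novel* and *every novel* > *several editors*.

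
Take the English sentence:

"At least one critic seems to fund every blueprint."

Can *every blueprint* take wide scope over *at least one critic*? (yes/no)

Raising constructions are monoclausal for scope purposes; *every blueprint* is not separated from *at least one critic* by any island.
No island intervenes, so both surface and inverse scope are derivable.
The sentence is scopally ambiguous between *at least one critic* > *every blueprint* and *every blueprint* > *at least one critic*.

Yes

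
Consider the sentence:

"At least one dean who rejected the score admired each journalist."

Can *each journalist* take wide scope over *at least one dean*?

*each journalist* is a matrix argument; only *at least one dean* is modified by the relative clause *who rejected the score*, so the RC island is irrelevant to the target quantifier.
QR within a single clause is free, so the lower quantifier may take scope over the higher one.

Yes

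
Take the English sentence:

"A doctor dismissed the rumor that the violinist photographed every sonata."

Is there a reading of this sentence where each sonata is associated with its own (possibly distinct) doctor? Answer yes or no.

The described interpretation is the *every sonata* > *a doctor* scoping.
The target quantifier *every sonata* is part of the complex NP *the rumor that the violinist photographed every sonata*.
The Complex NP Constraint bars QR out of the complement clause of a noun.
*every sonata* > *a doctor* would require crossing that boundary, which is illicit.
(Only the surface reading survives: one fixed doctor with respect to all the relevant sonatas.)

No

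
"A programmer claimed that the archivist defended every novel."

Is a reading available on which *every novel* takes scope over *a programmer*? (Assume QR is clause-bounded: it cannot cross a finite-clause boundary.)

No

Structurally, *every novel* is inside the finite complement clause *that the archivist defended every novel*.
Under clause-bounded QR, a quantifier in an embedded finite clause cannot raise into the matrix clause.
So the wide-scope reading for *every novel* is blocked.
(Only the surface reading survives: one fixed programmer with respect to all the relevant novels.)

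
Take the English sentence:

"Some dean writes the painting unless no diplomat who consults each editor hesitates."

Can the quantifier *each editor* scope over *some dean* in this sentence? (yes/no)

Structurally, *each editor* is inside the relative clause *who consults each editor*, which is itself inside the adjunct *unless no diplomat who consults each editor hesitates*.
Both the relative clause and the enclosing adjunct are scope islands; QR cannot cross either.
So the wide-scope reading for *each editor* is blocked.

No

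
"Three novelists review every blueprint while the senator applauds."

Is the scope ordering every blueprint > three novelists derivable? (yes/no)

Although there is an adjunct clause, *every blueprint* is in the main clause, not inside the adjunct.
QR within a single clause is free, so the lower quantifier may take scope over the higher one.
So *every blueprint* > *three novelists* is among the available readings.

Yes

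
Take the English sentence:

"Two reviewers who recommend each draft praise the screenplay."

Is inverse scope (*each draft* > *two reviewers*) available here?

No

The target quantifier *each draft* is part of the relative clause *who recommend each draft*.
A relative clause is a scope island — quantifier raising cannot cross its boundary.
So the wide-scope reading for *each draft* is blocked.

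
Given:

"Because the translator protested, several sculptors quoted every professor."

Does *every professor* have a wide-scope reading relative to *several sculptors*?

Yes

The adjunct island is irrelevant here — *every professor* and *several sculptors* are both in the matrix clause.
Nothing blocks QR of the lower DP to a position above the higher one, so inverse scope is available.
So *every professor* > *several sculptors* is among the available readings.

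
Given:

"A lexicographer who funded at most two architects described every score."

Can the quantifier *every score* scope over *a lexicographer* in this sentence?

Yes

The relative clause *who funded at most two architects* modifies *a lexicographer*, but *every score* is not inside that relative clause — it is an argument of the matrix verb.
Clause-internal QR can adjoin the lower DP above the subject, yielding the inverse reading.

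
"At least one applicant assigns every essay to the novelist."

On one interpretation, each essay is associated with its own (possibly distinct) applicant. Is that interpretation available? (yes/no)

The paraphrase describes the scope ordering *every essay* > *at least one applicant*.
*every essay* is the matrix object and *at least one applicant* the matrix subject; the two are clausemates.
With no island boundary between them, the object can take inverse scope over the subject via ordinary QR within the clause.
The sentence is scopally ambiguous between *at least one applicant* > *every essay* and *every essay* > *at least one applicant*.

Yes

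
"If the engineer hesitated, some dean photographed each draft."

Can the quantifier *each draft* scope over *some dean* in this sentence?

Yes

Neither queried DP is inside the adjunct, so the adjunct-island constraint does not apply.
No island intervenes, so both surface and inverse scope are derivable.
Both orderings are possible: *some dean* > *each draft* and *each draft* > *some dean*.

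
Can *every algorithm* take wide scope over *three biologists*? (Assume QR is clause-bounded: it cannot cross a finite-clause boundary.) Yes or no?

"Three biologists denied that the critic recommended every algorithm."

No

*every algorithm* occurs within the finite complement clause *that the critic recommended every algorithm*.
With QR restricted to its own tensed clause, the embedded quantifier cannot reach a matrix scope position.
So the wide-scope reading for *every algorithm* is blocked.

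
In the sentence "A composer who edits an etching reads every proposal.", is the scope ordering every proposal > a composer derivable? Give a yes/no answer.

*every proposal* sits in the matrix clause, not in the relative clause on *a composer*.
With no island boundary between them, the object can take inverse scope over the subject via ordinary QR within the clause.
The sentence is scopally ambiguous between *a composer* > *every proposal* and *every proposal* > *a composer*.

Yes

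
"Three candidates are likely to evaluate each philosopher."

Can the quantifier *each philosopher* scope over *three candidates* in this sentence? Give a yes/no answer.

Yes

The matrix predicate is a raising verb, whose infinitival complement is not a scope island — *each philosopher* can QR into the matrix clause.
Clause-internal QR can adjoin the lower DP above the subject, yielding the inverse reading.
The sentence is scopally ambiguous between *three candidates* > *each philosopher* and *each philosopher* > *three candidates*.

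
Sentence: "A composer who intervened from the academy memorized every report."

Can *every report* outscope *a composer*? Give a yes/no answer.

Yes

The relative clause *who intervened from the academy* modifies *a composer*, but *every report* is not inside that relative clause — it is an argument of the matrix verb.
Clause-internal QR can adjoin the lower DP above the subject, yielding the inverse reading.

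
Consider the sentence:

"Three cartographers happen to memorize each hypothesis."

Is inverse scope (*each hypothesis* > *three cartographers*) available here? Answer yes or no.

Yes

Infinitival complements of raising predicates do not block QR; *each hypothesis* and *three cartographers* are effectively clausemates.
Since no island is crossed, the inverse ordering is licensed alongside surface scope.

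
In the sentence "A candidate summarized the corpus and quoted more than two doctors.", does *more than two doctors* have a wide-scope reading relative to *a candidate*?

No

Structurally, *more than two doctors* is inside one conjunct of the coordinate structure (*quoted more than two doctors*).
Asymmetric QR out of one conjunct violates the Coordinate Structure Constraint.
Hence only narrow scope for *more than two doctors* (under *a candidate*) survives.
(Only the surface reading survives: one fixed candidate with respect to all the relevant doctors.)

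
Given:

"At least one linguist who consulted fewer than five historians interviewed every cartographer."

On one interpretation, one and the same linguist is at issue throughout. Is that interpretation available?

Yes

That reading corresponds to *at least one linguist* > *every cartographer*.
Surface scope (*at least one linguist* > *every cartographer*) is always derivable; islands only block QR, not in-situ interpretation.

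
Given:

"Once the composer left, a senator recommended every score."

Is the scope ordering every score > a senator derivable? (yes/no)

Yes

The adjunct clause does not contain *every score*, which is the matrix object.
No island intervenes, so both surface and inverse scope are derivable.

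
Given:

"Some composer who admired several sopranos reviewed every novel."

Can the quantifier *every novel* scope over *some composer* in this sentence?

The RC *who admired several sopranos* is an island, but *every novel* is not inside it — it is the matrix object, a clausemate of *some composer*.
Nothing blocks QR of the lower DP to a position above the higher one, so inverse scope is available.
So *every novel* > *some composer* is among the available readings.

Yes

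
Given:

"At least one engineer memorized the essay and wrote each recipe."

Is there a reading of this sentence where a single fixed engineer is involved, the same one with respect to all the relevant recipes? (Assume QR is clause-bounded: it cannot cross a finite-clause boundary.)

Yes

This is the *at least one engineer* > *each recipe* reading.
That is the surface-scope ordering, which is always one of the available readings — island constraints only ever restrict inverse scope.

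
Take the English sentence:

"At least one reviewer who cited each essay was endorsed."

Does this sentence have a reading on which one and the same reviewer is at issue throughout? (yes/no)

Yes

This is the *at least one reviewer* > *each essay* reading.
Nothing needs to raise for *at least one reviewer* > *each essay*, so no island constraint is at stake.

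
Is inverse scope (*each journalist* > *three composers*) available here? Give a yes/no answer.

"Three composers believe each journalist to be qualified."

*each journalist* is an ECM subject; ECM complements are not islands, and the embedded quantifier may take matrix scope.
With no island boundary between them, the object can take inverse scope over the subject via ordinary QR within the clause.

Yes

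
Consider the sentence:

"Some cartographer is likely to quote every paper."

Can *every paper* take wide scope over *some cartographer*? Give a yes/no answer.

*every paper* is the object of the infinitival complement of a raising predicate; raising infinitives are transparent for QR, so the two DPs are in effect clausemates.
Clause-internal QR can adjoin the lower DP above the subject, yielding the inverse reading.

Yes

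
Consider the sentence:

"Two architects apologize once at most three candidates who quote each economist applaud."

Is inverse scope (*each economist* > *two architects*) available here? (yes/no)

The target quantifier *each economist* is part of the relative clause *who quote each economist*, which is itself inside the adjunct *once at most three candidates who quote each economist applaud*.
Nested islands: the RC island is itself inside an adjunct island, so wide scope is doubly excluded.
There is no licit LF on which *each economist* c-commands *two architects*.

No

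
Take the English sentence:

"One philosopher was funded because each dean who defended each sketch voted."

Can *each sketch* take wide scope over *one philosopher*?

No

The DP *each sketch* is contained in the relative clause *who defended each sketch*, which is itself inside the adjunct *because each dean who defended each sketch voted*.
Nested islands: the RC island is itself inside an adjunct island, so wide scope is doubly excluded.
So the wide-scope reading for *each sketch* is blocked.
(Only the surface reading survives: one fixed philosopher with respect to all the relevant sketches.)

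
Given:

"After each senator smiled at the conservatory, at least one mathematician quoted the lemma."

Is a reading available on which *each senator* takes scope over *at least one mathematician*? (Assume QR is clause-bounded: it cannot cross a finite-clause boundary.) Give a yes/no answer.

*each senator* sits inside the adjunct clause *after each senator smiled at the conservatory*.
Adjunct clauses are scope islands: a quantifier inside an adjunct cannot raise into the matrix clause.
So *each senator* cannot raise to a position above *at least one mathematician*.

No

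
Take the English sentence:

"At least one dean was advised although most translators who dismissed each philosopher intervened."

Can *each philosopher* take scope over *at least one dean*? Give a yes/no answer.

No

Structurally, *each philosopher* is inside the relative clause *who dismissed each philosopher*, which is itself inside the adjunct *although most translators who dismissed each philosopher intervened*.
Both the relative clause and the enclosing adjunct are scope islands; QR cannot cross either.
Hence only narrow scope for *each philosopher* (under *at least one dean*) survives.
(Only the surface reading survives: one fixed dean with respect to all the relevant philosophers.)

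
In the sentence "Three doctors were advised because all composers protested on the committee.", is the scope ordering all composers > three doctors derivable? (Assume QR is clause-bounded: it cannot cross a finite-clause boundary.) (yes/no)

No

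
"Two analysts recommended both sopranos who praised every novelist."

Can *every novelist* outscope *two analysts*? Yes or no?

*every novelist* sits inside the relative clause *who praised every novelist* modifying *both sopranos*.
QR out of a relative clause is ruled out by the relative-clause island constraint.
There is no licit LF on which *every novelist* c-commands *two analysts*.

No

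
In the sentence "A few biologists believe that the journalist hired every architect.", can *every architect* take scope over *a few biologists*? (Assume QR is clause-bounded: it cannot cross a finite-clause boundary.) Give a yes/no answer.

*every architect* sits inside the finite complement clause *that the journalist hired every architect*.
QR is clause-bounded, so the finite complement is a scope island for the embedded quantifier.
*every architect* is confined to the island and cannot take scope over *a few biologists*.

No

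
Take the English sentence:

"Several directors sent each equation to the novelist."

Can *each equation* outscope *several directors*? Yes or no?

Both DPs are arguments of the same predicate; there is no clause or island boundary between them.
Ordinary QR to a clause-peripheral position gives the wide-scope LF for the lower DP.

Yes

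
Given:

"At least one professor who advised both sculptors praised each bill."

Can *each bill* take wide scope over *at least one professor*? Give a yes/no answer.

The relative clause *who advised both sculptors* modifies *at least one professor*, but *each bill* is not inside that relative clause — it is an argument of the matrix verb.
QR within a single clause is free, so the lower quantifier may take scope over the higher one.
The sentence is scopally ambiguous between *at least one professor* > *each bill* and *each bill* > *at least one professor*.

Yes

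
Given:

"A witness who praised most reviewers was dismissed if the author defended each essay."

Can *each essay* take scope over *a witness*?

The target quantifier *each essay* is part of the adjunct clause *if the author defended each essay*.
The adjunct-island constraint bars QR out of an adverbial clause.
*each essay* is confined to the island and cannot take scope over *a witness*.

No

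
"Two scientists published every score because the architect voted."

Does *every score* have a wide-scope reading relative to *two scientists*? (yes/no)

Although there is an adjunct clause, *every score* is in the main clause, not inside the adjunct.
Clause-internal QR can adjoin the lower DP above the subject, yielding the inverse reading.

Yes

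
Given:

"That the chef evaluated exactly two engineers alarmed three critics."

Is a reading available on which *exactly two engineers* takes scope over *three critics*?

No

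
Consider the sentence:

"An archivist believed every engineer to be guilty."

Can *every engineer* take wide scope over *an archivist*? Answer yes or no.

This is an ECM construction: *every engineer* is the infinitival subject, Case-marked by the matrix verb, and the infinitive is transparent for QR.
Nothing blocks QR of the lower DP to a position above the higher one, so inverse scope is available.
The sentence is scopally ambiguous between *an archivist* > *every engineer* and *every engineer* > *an archivist*.

Yes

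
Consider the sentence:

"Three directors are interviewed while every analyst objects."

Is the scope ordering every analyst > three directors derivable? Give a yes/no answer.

*every analyst* sits inside the adjunct clause *while every analyst objects*.
Scope out of an adjunct clause is unavailable: QR respects the adjunct-island constraint.
*every analyst* > *three directors* would require crossing that boundary, which is illicit.

No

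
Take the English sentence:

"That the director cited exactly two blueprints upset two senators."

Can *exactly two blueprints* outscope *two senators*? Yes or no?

No

*exactly two blueprints* occurs within the sentential subject *that the director cited exactly two blueprints*.
Sentential subjects are islands: a quantifier inside the subject clause cannot raise over the matrix predicate.
So the wide-scope reading for *exactly two blueprints* is blocked.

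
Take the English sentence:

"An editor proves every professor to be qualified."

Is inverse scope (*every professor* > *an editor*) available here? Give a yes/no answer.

*every professor* is the subject of an ECM infinitive — the infinitival complement of an ECM verb is not a scope island, so *every professor* can raise into the matrix clause.
QR within a single clause is free, so the lower quantifier may take scope over the higher one.
So *every professor* > *an editor* is among the available readings.

Yes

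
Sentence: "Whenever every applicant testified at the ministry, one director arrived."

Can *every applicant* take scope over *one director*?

*every applicant* sits inside the adjunct clause *whenever every applicant testified at the ministry*.
Adverbial clauses are not L-marked, so they are barriers for QR — the quantifier cannot escape the adjunct.
So the wide-scope reading for *every applicant* is blocked.

No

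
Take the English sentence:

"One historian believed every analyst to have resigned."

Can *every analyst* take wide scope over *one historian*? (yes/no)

*every analyst* is an ECM subject; ECM complements are not islands, and the embedded quantifier may take matrix scope.
QR within a single clause is free, so the lower quantifier may take scope over the higher one.

Yes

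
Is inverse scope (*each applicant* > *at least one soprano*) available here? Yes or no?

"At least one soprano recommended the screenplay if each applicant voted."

No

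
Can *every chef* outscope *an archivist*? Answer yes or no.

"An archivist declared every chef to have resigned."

Yes

*every chef* is the subject of an ECM infinitive — the infinitival complement of an ECM verb is not a scope island, so *every chef* can raise into the matrix clause.
With no island boundary between them, the object can take inverse scope over the subject via ordinary QR within the clause.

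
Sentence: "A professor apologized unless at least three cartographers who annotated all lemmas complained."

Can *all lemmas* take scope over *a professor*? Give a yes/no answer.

No

*all lemmas* sits inside the relative clause *who annotated all lemmas*, which is itself inside the adjunct *unless at least three cartographers who annotated all lemmas complained*.
Even if one barrier were somehow void, the other would still block QR.
So *all lemmas* cannot raise to a position above *a professor*.
(Only the surface reading survives: one fixed professor with respect to all the relevant lemmas.)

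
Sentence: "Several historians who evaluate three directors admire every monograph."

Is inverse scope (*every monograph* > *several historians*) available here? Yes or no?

Although the sentence contains a relative clause (*who evaluate three directors*), *every monograph* is outside it, in the matrix VP.
Since no island is crossed, the inverse ordering is licensed alongside surface scope.

Yes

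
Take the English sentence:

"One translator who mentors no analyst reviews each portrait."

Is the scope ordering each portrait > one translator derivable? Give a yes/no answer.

Although the sentence contains a relative clause (*who mentors no analyst*), *each portrait* is outside it, in the matrix VP.
Nothing blocks QR of the lower DP to a position above the higher one, so inverse scope is available.

Yes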